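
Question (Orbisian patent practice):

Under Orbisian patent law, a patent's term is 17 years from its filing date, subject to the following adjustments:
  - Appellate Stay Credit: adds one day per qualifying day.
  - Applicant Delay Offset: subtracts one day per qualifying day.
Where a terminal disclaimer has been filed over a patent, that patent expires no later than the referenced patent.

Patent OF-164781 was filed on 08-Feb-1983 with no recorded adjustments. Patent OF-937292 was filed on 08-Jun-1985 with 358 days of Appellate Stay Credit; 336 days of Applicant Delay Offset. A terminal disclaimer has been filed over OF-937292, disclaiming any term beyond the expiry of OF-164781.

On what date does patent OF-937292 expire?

February 8, 2000

Natural term of OF-937292:
  Base: filing + 17 years → 8 June 2002.
  Appellate Stay Credit: +358 days → 1 June 2003.
  Applicant Delay Offset: −336 days → 30 June 2002.
Expiry of referenced patent OF-164781:
  Base: filing + 17 years → 8 February 2000.
Terminal disclaimer: OF-937292 expires on the earlier of 30 June 2002 and 8 February 2000.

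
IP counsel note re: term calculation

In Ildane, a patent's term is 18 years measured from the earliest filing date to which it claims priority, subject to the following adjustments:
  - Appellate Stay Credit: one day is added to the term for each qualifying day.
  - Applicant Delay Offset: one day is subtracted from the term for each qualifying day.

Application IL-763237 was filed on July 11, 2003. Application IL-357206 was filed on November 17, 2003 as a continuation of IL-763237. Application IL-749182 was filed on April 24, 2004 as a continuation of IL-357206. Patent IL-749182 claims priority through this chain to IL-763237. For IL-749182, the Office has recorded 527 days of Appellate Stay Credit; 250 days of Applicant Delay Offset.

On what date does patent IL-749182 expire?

Earliest priority filing: 11 July 2003.
Base term: 11 July 2003 + 18 years → 11 July 2021.
Appellate Stay Credit: +527 days → 20 December 2022.
Applicant Delay Offset: −250 days → 14 April 2022.

2022-04-14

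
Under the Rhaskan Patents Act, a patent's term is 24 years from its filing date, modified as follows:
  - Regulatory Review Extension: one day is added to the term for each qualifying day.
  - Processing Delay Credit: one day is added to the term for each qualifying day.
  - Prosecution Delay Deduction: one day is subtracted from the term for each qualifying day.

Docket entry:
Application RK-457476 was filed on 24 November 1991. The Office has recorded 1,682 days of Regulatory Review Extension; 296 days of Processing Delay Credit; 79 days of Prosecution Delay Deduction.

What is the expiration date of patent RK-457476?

February 4, 2021

Base term: filing date + 24 years → 24 November 2015.
Regulatory Review Extension: +1682 days → 2 July 2020.
Processing Delay Credit: +296 days → 24 April 2021.
Prosecution Delay Deduction: −79 days → 4 February 2021.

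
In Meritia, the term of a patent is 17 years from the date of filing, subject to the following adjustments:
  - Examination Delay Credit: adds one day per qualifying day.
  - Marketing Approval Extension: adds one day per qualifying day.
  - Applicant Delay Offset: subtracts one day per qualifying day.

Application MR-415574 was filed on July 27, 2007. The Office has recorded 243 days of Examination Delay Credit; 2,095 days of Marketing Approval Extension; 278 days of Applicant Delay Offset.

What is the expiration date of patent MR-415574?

2030-03-18

Base term: filing date + 17 years → 27 July 2024.
Examination Delay Credit: +243 days → 27 March 2025.
Marketing Approval Extension: +2095 days → 21 December 2030.
Applicant Delay Offset: −278 days → 18 March 2030.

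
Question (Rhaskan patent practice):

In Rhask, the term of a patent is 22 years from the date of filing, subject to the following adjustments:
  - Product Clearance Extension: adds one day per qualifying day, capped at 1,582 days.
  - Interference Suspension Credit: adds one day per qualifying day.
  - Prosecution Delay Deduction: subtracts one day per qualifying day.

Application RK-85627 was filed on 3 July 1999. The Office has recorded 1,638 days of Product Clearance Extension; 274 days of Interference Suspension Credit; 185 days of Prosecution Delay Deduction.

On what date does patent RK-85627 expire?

Base term: filing date + 22 years → 3 July 2021.
Product Clearance Extension: 1638 days claimed exceeds the 1582-day cap, so +1582 days → 1 November 2025.
Interference Suspension Credit: +274 days → 2 August 2026.
Prosecution Delay Deduction: −185 days → 29 January 2026.

January 29, 2026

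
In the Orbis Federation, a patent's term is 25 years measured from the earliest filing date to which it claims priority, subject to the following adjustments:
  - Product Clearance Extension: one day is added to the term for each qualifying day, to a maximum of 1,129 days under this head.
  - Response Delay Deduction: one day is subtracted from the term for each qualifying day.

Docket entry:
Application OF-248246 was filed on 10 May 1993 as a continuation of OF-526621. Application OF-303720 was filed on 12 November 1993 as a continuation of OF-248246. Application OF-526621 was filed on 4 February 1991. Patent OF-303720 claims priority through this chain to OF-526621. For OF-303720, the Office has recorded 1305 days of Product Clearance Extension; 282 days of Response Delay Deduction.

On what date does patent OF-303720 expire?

Earliest priority filing: 4 February 1991.
Base term: 4 February 1991 + 25 years → 4 February 2016.
Product Clearance Extension: 1305 days claimed exceeds the 1129-day cap, so +1129 days → 9 March 2019.
Response Delay Deduction: −282 days → 31 May 2018.

2018-05-31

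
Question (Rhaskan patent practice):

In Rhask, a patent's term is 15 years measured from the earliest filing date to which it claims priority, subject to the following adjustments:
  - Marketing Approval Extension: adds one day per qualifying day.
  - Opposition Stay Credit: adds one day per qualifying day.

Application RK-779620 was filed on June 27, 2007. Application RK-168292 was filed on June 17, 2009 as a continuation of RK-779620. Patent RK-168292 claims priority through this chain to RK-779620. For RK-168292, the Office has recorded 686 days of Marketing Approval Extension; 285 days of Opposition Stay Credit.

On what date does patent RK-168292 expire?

2025-02-22

Earliest priority filing: 27 June 2007.
Base term: 27 June 2007 + 15 years → 27 June 2022.
Marketing Approval Extension: +686 days → 13 May 2024.
Opposition Stay Credit: +285 days → 22 February 2025.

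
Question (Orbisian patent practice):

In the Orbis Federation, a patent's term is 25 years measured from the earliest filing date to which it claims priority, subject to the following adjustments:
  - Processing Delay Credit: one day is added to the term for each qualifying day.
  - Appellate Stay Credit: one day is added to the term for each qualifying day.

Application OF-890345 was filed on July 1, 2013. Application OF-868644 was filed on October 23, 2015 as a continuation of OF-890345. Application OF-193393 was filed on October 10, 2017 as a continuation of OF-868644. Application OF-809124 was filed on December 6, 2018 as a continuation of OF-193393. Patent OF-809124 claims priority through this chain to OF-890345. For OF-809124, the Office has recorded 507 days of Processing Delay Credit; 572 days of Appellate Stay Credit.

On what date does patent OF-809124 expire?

2041-06-14

Earliest priority filing: 1 July 2013.
Base term: 1 July 2013 + 25 years → 1 July 2038.
Processing Delay Credit: +507 days → 20 November 2039.
Appellate Stay Credit: +572 days → 14 June 2041.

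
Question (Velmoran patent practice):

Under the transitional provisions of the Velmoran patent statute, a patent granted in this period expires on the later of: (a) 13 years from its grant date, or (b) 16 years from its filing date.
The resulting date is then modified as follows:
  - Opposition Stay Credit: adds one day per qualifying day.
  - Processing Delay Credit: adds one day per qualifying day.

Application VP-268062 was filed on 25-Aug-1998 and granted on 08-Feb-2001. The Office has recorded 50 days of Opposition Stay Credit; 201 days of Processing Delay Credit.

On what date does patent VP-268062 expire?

May 3, 2015

(a) grant + 13 years → 8 February 2014.
(b) filing + 16 years → 25 August 2014.
Later of the two: 25 August 2014.
Opposition Stay Credit: +50 days → 14 October 2014.
Processing Delay Credit: +201 days → 3 May 2015.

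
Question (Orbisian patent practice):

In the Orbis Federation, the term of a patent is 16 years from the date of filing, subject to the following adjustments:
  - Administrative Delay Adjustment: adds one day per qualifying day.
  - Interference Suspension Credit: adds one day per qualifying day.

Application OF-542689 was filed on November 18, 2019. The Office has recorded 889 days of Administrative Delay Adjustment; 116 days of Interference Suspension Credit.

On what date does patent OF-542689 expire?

2038-08-19

Base term: filing date + 16 years → 18 November 2035.
Administrative Delay Adjustment: +889 days → 25 April 2038.
Interference Suspension Credit: +116 days → 19 August 2038.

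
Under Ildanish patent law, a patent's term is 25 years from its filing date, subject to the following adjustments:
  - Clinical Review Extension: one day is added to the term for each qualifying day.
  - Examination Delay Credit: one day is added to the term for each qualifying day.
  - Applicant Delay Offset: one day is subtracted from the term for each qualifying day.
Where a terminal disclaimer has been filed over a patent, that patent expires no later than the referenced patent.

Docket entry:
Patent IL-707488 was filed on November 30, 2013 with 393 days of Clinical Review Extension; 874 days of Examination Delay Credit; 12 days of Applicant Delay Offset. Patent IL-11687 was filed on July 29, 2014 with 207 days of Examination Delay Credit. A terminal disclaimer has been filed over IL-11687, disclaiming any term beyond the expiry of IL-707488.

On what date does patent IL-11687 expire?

Natural term of IL-11687:
  Base: filing + 25 years → 29 July 2039.
  Examination Delay Credit: +207 days → 21 February 2040.
Expiry of referenced patent IL-707488:
  Base: filing + 25 years → 30 November 2038.
  Clinical Review Extension: +393 days → 28 December 2039.
  Examination Delay Credit: +874 days → 20 May 2042.
  Applicant Delay Offset: −12 days → 8 May 2042.
Terminal disclaimer: IL-11687 expires on the earlier of 21 February 2040 and 8 May 2042.

2040-02-21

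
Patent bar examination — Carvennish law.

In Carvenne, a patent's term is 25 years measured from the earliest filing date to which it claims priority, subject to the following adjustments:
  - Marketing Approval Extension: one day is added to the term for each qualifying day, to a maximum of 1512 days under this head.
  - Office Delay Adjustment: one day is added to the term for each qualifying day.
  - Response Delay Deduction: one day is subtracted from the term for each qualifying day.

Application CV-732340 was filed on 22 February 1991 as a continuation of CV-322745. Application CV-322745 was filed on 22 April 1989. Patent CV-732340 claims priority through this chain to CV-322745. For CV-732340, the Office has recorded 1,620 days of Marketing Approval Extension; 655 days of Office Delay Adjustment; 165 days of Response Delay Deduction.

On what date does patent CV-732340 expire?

Earliest priority filing: 22 April 1989.
Base term: 22 April 1989 + 25 years → 22 April 2014.
Marketing Approval Extension: 1620 days claimed exceeds the 1512-day cap, so +1512 days → 12 June 2018.
Office Delay Adjustment: +655 days → 28 March 2020.
Response Delay Deduction: −165 days → 15 October 2019.

October 15, 2019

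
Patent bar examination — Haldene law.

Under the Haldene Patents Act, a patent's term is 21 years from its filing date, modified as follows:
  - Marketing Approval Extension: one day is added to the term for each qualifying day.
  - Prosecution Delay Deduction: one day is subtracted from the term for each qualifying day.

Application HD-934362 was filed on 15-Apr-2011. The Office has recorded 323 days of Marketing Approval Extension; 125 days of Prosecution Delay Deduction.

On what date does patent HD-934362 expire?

October 30, 2032

Base term: filing date + 21 years → 15 April 2032.
Marketing Approval Extension: +323 days → 4 March 2033.
Prosecution Delay Deduction: −125 days → 30 October 2032.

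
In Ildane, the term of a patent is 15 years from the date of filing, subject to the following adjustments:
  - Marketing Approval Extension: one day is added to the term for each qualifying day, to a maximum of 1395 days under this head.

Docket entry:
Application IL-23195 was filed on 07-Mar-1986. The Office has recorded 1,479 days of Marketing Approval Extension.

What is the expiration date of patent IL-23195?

December 31, 2004

Base term: filing date + 15 years → 7 March 2001.
Marketing Approval Extension: 1479 days claimed exceeds the 1395-day cap, so +1395 days → 31 December 2004.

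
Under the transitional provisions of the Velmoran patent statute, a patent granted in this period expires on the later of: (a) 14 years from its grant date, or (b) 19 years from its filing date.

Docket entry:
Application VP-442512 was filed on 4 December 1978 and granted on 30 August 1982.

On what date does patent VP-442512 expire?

(a) grant + 14 years → 30 August 1996.
(b) filing + 19 years → 4 December 1997.
Later of the two: 4 December 1997.

1997-12-04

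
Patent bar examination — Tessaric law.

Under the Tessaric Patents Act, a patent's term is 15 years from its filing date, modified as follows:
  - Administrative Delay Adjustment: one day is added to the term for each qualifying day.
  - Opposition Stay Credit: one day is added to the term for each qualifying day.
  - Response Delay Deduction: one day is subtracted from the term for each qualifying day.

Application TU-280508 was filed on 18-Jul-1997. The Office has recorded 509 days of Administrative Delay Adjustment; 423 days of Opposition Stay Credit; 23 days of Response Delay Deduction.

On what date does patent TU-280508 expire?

Base term: filing date + 15 years → 18 July 2012.
Administrative Delay Adjustment: +509 days → 9 December 2013.
Opposition Stay Credit: +423 days → 5 February 2015.
Response Delay Deduction: −23 days → 13 January 2015.

January 13, 2015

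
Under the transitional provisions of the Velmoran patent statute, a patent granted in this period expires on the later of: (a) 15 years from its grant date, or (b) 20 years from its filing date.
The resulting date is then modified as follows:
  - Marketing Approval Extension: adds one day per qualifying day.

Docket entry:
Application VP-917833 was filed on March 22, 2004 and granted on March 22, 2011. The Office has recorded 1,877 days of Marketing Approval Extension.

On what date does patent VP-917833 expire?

2031-05-12

(a) grant + 15 years → 22 March 2026.
(b) filing + 20 years → 22 March 2024.
Later of the two: 22 March 2026.
Marketing Approval Extension: +1877 days → 12 May 2031.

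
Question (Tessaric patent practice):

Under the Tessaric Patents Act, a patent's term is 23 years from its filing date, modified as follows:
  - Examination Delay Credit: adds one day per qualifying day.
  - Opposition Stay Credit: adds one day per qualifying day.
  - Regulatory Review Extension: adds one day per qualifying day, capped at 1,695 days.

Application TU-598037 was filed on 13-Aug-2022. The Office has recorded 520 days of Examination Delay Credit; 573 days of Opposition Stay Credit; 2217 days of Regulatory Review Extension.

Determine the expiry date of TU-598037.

Base term: filing date + 23 years → 13 August 2045.
Examination Delay Credit: +520 days → 15 January 2047.
Opposition Stay Credit: +573 days → 10 August 2048.
Regulatory Review Extension: 2217 days claimed exceeds the 1695-day cap, so +1695 days → 1 April 2053.

2053-04-01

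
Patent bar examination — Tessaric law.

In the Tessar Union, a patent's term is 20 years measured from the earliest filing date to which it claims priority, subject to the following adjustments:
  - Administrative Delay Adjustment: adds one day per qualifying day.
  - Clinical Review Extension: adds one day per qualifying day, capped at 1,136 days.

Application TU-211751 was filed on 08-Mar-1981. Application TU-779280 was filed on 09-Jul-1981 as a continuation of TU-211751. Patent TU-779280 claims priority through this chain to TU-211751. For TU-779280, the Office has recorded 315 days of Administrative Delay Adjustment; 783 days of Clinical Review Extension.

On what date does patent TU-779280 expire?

Earliest priority filing: 8 March 1981.
Base term: 8 March 1981 + 20 years → 8 March 2001.
Administrative Delay Adjustment: +315 days → 17 January 2002.
Clinical Review Extension: 783 days (within the 1136-day cap) → +783 days → 10 March 2004.

2004-03-10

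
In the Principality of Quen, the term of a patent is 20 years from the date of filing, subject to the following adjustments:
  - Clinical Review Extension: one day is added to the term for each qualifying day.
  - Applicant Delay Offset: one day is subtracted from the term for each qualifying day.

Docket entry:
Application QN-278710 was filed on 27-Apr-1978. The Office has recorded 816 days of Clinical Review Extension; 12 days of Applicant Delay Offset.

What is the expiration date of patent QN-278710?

Base term: filing date + 20 years → 27 April 1998.
Clinical Review Extension: +816 days → 21 July 2000.
Applicant Delay Offset: −12 days → 9 July 2000.

July 9, 2000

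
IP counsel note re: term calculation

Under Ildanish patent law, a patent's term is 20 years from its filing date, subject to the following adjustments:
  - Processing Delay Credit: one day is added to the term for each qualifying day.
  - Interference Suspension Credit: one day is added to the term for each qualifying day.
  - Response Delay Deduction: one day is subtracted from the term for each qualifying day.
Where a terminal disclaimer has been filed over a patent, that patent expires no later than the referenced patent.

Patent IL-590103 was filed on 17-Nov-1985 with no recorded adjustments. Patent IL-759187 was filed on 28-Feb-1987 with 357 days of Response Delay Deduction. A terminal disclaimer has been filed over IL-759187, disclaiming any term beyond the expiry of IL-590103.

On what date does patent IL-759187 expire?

November 17, 2005

Natural term of IL-759187:
  Base: filing + 20 years → 28 February 2007.
  Response Delay Deduction: −357 days → 8 March 2006.
Expiry of referenced patent IL-590103:
  Base: filing + 20 years → 17 November 2005.
Terminal disclaimer: IL-759187 expires on the earlier of 8 March 2006 and 17 November 2005.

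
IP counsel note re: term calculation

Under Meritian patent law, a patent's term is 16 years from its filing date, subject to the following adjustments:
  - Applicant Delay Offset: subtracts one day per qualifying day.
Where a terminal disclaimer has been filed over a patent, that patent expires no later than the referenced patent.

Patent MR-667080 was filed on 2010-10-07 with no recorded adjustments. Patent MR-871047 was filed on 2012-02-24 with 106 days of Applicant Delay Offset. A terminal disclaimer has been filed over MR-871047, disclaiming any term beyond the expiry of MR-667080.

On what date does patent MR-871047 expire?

Natural term of MR-871047:
  Base: filing + 16 years → 24 February 2028.
  Applicant Delay Offset: −106 days → 10 November 2027.
Expiry of referenced patent MR-667080:
  Base: filing + 16 years → 7 October 2026.
Terminal disclaimer: MR-871047 expires on the earlier of 10 November 2027 and 7 October 2026.

October 7, 2026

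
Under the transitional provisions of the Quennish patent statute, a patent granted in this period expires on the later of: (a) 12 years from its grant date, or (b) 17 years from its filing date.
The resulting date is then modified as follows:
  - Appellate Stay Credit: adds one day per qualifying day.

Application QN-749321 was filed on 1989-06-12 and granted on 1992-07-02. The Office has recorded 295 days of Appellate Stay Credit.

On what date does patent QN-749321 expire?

2007-04-03

(a) grant + 12 years → 2 July 2004.
(b) filing + 17 years → 12 June 2006.
Later of the two: 12 June 2006.
Appellate Stay Credit: +295 days → 3 April 2007.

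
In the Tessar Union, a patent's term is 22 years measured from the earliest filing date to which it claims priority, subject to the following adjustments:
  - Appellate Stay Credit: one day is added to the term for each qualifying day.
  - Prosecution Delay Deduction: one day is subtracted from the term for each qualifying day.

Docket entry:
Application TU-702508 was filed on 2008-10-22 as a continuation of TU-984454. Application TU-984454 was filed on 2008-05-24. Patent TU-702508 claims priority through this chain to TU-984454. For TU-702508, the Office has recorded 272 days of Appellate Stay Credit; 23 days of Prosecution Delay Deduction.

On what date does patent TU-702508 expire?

Earliest priority filing: 24 May 2008.
Base term: 24 May 2008 + 22 years → 24 May 2030.
Appellate Stay Credit: +272 days → 20 February 2031.
Prosecution Delay Deduction: −23 days → 28 January 2031.

2031-01-28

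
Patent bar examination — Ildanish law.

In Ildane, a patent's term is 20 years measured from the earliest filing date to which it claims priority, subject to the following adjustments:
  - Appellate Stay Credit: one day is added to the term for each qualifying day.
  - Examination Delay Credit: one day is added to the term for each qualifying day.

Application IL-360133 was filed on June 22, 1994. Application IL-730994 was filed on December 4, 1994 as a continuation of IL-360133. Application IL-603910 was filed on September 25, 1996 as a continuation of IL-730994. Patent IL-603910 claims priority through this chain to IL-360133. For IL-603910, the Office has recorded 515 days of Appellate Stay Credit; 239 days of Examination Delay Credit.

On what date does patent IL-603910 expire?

July 15, 2016

Earliest priority filing: 22 June 1994.
Base term: 22 June 1994 + 20 years → 22 June 2014.
Appellate Stay Credit: +515 days → 19 November 2015.
Examination Delay Credit: +239 days → 15 July 2016.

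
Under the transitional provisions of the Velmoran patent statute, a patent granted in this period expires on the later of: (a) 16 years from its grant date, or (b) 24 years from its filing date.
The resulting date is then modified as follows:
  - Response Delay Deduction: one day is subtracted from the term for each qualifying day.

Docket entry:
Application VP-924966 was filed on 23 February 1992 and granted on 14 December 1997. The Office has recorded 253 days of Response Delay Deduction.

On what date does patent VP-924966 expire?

(a) grant + 16 years → 14 December 2013.
(b) filing + 24 years → 23 February 2016.
Later of the two: 23 February 2016.
Response Delay Deduction: −253 days → 15 June 2015.

2015-06-15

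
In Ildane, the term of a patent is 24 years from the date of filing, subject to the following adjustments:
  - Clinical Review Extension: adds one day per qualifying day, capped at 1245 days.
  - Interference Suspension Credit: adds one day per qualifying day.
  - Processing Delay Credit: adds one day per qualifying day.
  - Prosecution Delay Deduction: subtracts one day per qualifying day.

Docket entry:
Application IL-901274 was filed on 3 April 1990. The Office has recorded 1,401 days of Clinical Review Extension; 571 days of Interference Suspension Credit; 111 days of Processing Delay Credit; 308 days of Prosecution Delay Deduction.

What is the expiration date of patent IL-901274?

Base term: filing date + 24 years → 3 April 2014.
Clinical Review Extension: 1401 days claimed exceeds the 1245-day cap, so +1245 days → 30 August 2017.
Interference Suspension Credit: +571 days → 24 March 2019.
Processing Delay Credit: +111 days → 13 July 2019.
Prosecution Delay Deduction: −308 days → 8 September 2018.

September 8, 2018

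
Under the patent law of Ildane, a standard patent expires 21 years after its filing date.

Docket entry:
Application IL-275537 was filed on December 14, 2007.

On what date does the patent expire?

Filing date + 21 years → 14 December 2028.

2028-12-14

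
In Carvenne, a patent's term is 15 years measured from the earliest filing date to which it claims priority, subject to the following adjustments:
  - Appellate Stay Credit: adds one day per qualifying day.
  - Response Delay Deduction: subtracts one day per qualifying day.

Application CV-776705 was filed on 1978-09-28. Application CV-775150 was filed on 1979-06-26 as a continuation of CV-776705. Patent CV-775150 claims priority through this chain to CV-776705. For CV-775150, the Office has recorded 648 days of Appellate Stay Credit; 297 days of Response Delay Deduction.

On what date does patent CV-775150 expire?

Earliest priority filing: 28 September 1978.
Base term: 28 September 1978 + 15 years → 28 September 1993.
Appellate Stay Credit: +648 days → 8 July 1995.
Response Delay Deduction: −297 days → 14 September 1994.

September 14, 1994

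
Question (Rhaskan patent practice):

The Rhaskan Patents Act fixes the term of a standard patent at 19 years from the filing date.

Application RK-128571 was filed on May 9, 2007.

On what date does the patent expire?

May 9, 2026

Filing date + 19 years → 9 May 2026.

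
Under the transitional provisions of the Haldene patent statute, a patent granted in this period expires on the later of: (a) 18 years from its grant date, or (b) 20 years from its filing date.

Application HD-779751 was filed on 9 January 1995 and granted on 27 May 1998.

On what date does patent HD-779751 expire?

May 27, 2016

(a) grant + 18 years → 27 May 2016.
(b) filing + 20 years → 9 January 2015.
Later of the two: 27 May 2016.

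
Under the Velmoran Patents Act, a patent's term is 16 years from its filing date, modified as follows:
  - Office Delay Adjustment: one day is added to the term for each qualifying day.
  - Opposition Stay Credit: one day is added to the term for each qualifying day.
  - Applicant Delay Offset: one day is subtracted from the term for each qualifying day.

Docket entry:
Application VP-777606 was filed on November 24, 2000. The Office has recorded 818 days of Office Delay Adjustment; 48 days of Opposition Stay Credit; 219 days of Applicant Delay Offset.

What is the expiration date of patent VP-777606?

2018-09-02

Base term: filing date + 16 years → 24 November 2016.
Office Delay Adjustment: +818 days → 20 February 2019.
Opposition Stay Credit: +48 days → 9 April 2019.
Applicant Delay Offset: −219 days → 2 September 2018.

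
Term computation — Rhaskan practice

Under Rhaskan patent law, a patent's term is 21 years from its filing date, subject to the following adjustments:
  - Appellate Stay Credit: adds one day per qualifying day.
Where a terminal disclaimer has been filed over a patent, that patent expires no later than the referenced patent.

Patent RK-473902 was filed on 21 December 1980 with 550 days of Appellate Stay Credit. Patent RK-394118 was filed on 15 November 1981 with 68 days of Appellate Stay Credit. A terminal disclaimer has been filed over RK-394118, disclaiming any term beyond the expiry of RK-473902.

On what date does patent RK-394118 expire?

Natural term of RK-394118:
  Base: filing + 21 years → 15 November 2002.
  Appellate Stay Credit: +68 days → 22 January 2003.
Expiry of referenced patent RK-473902:
  Base: filing + 21 years → 21 December 2001.
  Appellate Stay Credit: +550 days → 24 June 2003.
Terminal disclaimer: RK-394118 expires on the earlier of 22 January 2003 and 24 June 2003.

January 22, 2003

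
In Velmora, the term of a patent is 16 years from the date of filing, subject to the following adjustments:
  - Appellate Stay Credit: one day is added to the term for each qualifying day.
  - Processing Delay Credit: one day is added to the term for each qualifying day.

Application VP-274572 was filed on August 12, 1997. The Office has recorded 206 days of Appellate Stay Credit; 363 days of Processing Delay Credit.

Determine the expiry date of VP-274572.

Base term: filing date + 16 years → 12 August 2013.
Appellate Stay Credit: +206 days → 6 March 2014.
Processing Delay Credit: +363 days → 4 March 2015.

2015-03-04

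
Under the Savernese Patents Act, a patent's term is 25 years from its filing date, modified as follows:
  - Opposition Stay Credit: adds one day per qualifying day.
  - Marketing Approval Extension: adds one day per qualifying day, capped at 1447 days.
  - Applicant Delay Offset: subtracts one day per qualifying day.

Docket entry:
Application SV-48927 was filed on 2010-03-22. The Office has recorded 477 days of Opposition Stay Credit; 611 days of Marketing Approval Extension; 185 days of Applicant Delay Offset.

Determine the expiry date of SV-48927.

2037-09-10

Base term: filing date + 25 years → 22 March 2035.
Opposition Stay Credit: +477 days → 11 July 2036.
Marketing Approval Extension: 611 days (within the 1447-day cap) → +611 days → 14 March 2038.
Applicant Delay Offset: −185 days → 10 September 2037.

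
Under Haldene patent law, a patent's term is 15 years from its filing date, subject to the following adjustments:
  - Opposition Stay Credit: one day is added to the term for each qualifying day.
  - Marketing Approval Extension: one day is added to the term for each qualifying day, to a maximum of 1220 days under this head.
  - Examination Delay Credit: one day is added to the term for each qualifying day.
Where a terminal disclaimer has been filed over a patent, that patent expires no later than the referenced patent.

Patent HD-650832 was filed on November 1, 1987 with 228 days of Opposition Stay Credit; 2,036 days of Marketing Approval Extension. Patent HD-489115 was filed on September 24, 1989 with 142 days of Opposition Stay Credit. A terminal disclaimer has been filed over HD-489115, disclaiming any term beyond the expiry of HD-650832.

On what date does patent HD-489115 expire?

Natural term of HD-489115:
  Base: filing + 15 years → 24 September 2004.
  Opposition Stay Credit: +142 days → 13 February 2005.
Expiry of referenced patent HD-650832:
  Base: filing + 15 years → 1 November 2002.
  Opposition Stay Credit: +228 days → 17 June 2003.
  Marketing Approval Extension: 2036 days claimed exceeds the 1220-day cap, so +1220 days → 19 October 2006.
Terminal disclaimer: HD-489115 expires on the earlier of 13 February 2005 and 19 October 2006.

2005-02-13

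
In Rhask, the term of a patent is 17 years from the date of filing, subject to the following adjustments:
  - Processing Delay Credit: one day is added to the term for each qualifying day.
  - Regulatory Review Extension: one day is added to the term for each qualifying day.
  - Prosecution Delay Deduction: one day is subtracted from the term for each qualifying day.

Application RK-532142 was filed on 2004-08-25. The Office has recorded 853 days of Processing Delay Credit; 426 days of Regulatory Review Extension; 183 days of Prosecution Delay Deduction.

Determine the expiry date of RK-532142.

August 25, 2024

Base term: filing date + 17 years → 25 August 2021.
Processing Delay Credit: +853 days → 26 December 2023.
Regulatory Review Extension: +426 days → 24 February 2025.
Prosecution Delay Deduction: −183 days → 25 August 2024.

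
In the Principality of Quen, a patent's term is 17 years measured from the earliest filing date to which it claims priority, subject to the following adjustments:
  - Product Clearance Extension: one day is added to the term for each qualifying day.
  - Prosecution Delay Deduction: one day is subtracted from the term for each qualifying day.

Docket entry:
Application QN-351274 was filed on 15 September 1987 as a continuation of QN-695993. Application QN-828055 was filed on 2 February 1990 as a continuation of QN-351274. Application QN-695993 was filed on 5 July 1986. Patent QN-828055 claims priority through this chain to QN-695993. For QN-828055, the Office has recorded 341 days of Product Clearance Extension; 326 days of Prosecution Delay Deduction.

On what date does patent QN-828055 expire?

Earliest priority filing: 5 July 1986.
Base term: 5 July 1986 + 17 years → 5 July 2003.
Product Clearance Extension: +341 days → 10 June 2004.
Prosecution Delay Deduction: −326 days → 20 July 2003.

July 20, 2003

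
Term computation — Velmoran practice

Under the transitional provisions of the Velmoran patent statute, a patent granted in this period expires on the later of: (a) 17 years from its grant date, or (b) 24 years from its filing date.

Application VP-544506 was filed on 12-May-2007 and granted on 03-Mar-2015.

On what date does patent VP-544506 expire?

(a) grant + 17 years → 3 March 2032.
(b) filing + 24 years → 12 May 2031.
Later of the two: 3 March 2032.

2032-03-03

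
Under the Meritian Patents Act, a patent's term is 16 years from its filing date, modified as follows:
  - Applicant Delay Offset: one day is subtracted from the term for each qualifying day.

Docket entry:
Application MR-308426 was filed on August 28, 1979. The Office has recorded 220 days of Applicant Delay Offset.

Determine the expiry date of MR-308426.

1995-01-20

Base term: filing date + 16 years → 28 August 1995.
Applicant Delay Offset: −220 days → 20 January 1995.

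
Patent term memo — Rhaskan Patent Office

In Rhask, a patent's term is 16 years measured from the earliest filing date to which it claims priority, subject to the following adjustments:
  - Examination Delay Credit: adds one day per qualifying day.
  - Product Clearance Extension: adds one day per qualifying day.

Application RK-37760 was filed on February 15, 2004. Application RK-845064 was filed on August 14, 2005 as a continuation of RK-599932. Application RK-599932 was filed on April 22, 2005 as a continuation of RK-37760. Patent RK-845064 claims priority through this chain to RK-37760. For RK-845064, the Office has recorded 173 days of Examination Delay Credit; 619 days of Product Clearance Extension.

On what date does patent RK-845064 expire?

April 17, 2022

Earliest priority filing: 15 February 2004.
Base term: 15 February 2004 + 16 years → 15 February 2020.
Examination Delay Credit: +173 days → 6 August 2020.
Product Clearance Extension: +619 days → 17 April 2022.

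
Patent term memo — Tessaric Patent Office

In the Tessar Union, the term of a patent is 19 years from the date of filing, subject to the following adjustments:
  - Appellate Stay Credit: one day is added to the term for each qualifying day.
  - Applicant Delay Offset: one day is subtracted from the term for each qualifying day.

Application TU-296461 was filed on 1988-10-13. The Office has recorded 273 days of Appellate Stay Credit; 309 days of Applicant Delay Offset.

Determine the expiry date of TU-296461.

Base term: filing date + 19 years → 13 October 2007.
Appellate Stay Credit: +273 days → 12 July 2008.
Applicant Delay Offset: −309 days → 7 September 2007.

September 7, 2007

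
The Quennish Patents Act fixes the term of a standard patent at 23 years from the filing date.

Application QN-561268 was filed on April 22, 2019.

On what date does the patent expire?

April 22, 2042

Filing date + 23 years → 22 April 2042.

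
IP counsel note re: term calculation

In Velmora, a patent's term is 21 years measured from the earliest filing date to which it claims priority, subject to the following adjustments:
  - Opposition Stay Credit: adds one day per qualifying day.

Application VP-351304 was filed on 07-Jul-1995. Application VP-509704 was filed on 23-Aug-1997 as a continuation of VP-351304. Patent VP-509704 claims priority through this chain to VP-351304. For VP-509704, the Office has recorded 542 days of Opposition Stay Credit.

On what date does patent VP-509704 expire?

December 31, 2017

Earliest priority filing: 7 July 1995.
Base term: 7 July 1995 + 21 years → 7 July 2016.
Opposition Stay Credit: +542 days → 31 December 2017.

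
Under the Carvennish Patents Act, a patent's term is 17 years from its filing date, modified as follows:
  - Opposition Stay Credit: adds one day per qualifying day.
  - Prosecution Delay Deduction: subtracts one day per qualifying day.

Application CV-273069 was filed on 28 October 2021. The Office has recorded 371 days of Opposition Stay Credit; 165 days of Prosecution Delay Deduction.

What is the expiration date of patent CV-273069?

2039-05-22

Base term: filing date + 17 years → 28 October 2038.
Opposition Stay Credit: +371 days → 3 November 2039.
Prosecution Delay Deduction: −165 days → 22 May 2039.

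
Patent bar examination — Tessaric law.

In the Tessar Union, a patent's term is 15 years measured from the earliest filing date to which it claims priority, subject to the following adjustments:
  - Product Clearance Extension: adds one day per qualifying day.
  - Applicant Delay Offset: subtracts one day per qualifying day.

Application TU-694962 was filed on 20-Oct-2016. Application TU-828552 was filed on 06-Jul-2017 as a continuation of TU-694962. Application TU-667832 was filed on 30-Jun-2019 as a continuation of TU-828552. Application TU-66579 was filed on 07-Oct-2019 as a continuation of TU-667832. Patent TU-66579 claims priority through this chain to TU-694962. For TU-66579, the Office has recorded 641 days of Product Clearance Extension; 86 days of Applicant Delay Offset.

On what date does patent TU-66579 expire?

2033-04-27

Earliest priority filing: 20 October 2016.
Base term: 20 October 2016 + 15 years → 20 October 2031.
Product Clearance Extension: +641 days → 22 July 2033.
Applicant Delay Offset: −86 days → 27 April 2033.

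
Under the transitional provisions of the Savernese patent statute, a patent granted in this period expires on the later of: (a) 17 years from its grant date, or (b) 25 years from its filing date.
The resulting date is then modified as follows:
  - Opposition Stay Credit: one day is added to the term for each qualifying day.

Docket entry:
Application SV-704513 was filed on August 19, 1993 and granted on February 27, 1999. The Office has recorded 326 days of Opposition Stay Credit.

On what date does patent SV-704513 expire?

(a) grant + 17 years → 27 February 2016.
(b) filing + 25 years → 19 August 2018.
Later of the two: 19 August 2018.
Opposition Stay Credit: +326 days → 11 July 2019.

2019-07-11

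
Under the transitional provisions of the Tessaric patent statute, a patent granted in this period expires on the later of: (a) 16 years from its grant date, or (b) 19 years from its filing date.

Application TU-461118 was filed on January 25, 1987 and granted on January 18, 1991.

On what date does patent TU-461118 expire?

(a) grant + 16 years → 18 January 2007.
(b) filing + 19 years → 25 January 2006.
Later of the two: 18 January 2007.

2007-01-18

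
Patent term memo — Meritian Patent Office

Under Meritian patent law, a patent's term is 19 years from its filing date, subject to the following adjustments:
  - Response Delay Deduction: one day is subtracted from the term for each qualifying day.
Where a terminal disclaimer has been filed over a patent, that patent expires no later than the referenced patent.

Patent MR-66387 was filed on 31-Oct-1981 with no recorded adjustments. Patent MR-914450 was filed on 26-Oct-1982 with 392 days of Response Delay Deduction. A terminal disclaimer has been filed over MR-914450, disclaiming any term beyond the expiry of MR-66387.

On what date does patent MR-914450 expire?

Natural term of MR-914450:
  Base: filing + 19 years → 26 October 2001.
  Response Delay Deduction: −392 days → 29 September 2000.
Expiry of referenced patent MR-66387:
  Base: filing + 19 years → 31 October 2000.
Terminal disclaimer: MR-914450 expires on the earlier of 29 September 2000 and 31 October 2000.

2000-09-29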